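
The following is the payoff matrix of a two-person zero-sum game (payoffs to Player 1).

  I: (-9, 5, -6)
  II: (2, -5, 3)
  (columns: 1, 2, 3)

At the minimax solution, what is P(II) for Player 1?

2/3

Row minima: I → -9, II → -5; maximin = -5.
Column maxima: 1 → 2, 2 → 5, 3 → 3; minimax = 2.
-5 ≠ 2, so there is no saddle point; optimal play is mixed.
3 is strictly dominated by 1 (it gives Player 1 strictly more in every row), so Player 2 never plays it.
On the remaining 2×2 (I, II vs 1, 2):
Let Player 1 play I with probability p. Expected payoff against 1: (-9)p + 2(1−p) = −11p + 2; against 2: 5p + (-5)(1−p) = 10p − 5.
Setting these equal: −11p + 2 = 10p − 5 ⇒ −21p = -7 ⇒ p = 1/3, and the value is (-11)·(1/3) + 2 = -5/3.
For Player 2: with q = P(1), equating I's and II's payoffs gives −14q + 5 = 7q − 5 ⇒ q = 10/21.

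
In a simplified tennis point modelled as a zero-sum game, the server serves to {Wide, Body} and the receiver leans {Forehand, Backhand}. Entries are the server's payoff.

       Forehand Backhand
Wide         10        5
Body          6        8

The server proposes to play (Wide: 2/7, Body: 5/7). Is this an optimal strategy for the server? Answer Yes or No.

Against Forehand this mix gives (2/7)·10 + (5/7)·6 = 50/7.
Against Backhand this mix gives (2/7)·5 + (5/7)·8 = 50/7.
All of the receiver's active replies (Forehand, Backhand) yield 50/7, and no column does worse for the server. The mix makes the receiver indifferent and guarantees 50/7, so it is optimal.

Yes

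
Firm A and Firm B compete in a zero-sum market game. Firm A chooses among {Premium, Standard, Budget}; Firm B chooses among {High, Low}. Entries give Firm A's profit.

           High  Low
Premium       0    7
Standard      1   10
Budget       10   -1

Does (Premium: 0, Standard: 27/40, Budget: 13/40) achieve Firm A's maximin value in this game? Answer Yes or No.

No

Against High this mix gives (27/40)·1 + (13/40)·10 = 157/40.
Against Low this mix gives (27/40)·10 + (13/40)·(-1) = 257/40.
Firm B will play High, holding Firm A to 157/40. Shifting weight toward the row that does better against High would raise this floor (the equalizing mix achieves 101/20 against both High and Low), so the proposed strategy is not optimal.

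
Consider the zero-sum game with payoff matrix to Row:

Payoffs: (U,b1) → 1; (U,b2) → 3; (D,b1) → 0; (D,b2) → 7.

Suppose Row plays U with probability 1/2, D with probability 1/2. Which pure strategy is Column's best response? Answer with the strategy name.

b1

If Column plays b1, Row's expected payoff is (1/2)·1 + (1/2)·0 = 1/2.
If Column plays b2, Row's expected payoff is (1/2)·3 + (1/2)·7 = 5.
Column minimizes Row's payoff; the smallest is 1/2, so the best response is b1.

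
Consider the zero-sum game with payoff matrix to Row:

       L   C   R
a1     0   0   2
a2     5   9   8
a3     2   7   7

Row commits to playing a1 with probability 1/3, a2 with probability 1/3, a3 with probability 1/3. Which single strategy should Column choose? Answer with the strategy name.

If Column plays L, Row's expected payoff is (1/3)·0 + (1/3)·5 + (1/3)·2 = 7/3.
If Column plays C, Row's expected payoff is (1/3)·0 + (1/3)·9 + (1/3)·7 = 16/3.
If Column plays R, Row's expected payoff is (1/3)·2 + (1/3)·8 + (1/3)·7 = 17/3.
Column minimizes Row's payoff; the smallest is 7/3, so the best response is L.

L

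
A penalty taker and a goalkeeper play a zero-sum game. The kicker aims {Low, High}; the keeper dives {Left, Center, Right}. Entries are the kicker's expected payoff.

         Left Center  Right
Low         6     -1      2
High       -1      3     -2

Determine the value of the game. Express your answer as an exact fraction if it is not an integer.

Row minima: Low → -1, High → -2; maximin = -1.
Column maxima: Left → 6, Center → 3, Right → 2; minimax = 2.
-1 ≠ 2, so there is no saddle point; optimal play is mixed.
Left is strictly dominated by Right (it gives the kicker strictly more in every row), so the keeper never plays it.
On the remaining 2×2 (Low, High vs Center, Right):
Let the kicker play Low with probability p. Expected payoff against Center: (-1)p + 3(1−p) = −4p + 3; against Right: 2p + (-2)(1−p) = 4p − 2.
Setting these equal: −4p + 3 = 4p − 2 ⇒ −8p = -5 ⇒ p = 5/8, and the value is (-4)·(5/8) + 3 = 1/2.
For the keeper: with q = P(Center), equating Low's and High's payoffs gives −3q + 2 = 5q − 2 ⇒ q = 1/2.

1/2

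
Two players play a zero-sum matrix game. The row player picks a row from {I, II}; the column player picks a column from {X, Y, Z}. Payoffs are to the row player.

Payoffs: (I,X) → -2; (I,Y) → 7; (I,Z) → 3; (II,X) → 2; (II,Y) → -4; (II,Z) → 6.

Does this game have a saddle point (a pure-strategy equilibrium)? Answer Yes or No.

Row minima: I → -2, II → -4; maximin = -2.
Column maxima: X → 2, Y → 7, Z → 6; minimax = 2.
-2 ≠ 2, so no pure-strategy equilibrium exists.

No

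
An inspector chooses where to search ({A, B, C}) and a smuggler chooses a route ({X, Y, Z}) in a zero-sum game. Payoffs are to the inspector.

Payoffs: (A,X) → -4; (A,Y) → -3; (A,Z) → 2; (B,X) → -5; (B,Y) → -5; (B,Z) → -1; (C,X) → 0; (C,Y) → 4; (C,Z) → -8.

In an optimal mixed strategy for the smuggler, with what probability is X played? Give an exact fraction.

Row minima: A → -4, B → -5, C → -8; maximin = -4.
Column maxima: X → 0, Y → 4, Z → 2; minimax = 0.
-4 ≠ 0, so there is no saddle point; optimal play is mixed.
B is strictly dominated by A, so the inspector never plays it.
With B eliminated, Y is strictly dominated by X (it gives the inspector strictly more in every remaining row), so the smuggler never plays it.
On the remaining 2×2 (A, C vs X, Z):
Let the inspector play A with probability p. Expected payoff against X: (-4)p + 0(1−p) = −4p; against Z: 2p + (-8)(1−p) = 10p − 8.
Setting these equal: −4p = 10p − 8 ⇒ −14p = -8 ⇒ p = 4/7, and the value is (-4)·(4/7) = -16/7.
For the smuggler: with q = P(X), equating A's and C's payoffs gives −6q + 2 = 8q − 8 ⇒ q = 5/7.

5/7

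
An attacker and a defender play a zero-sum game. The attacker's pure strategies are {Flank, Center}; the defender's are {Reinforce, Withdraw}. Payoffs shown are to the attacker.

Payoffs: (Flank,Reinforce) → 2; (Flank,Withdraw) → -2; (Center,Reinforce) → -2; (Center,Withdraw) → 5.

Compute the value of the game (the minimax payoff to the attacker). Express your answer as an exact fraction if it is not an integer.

6/11

Row minima: Flank → -2, Center → -2; maximin = -2.
Column maxima: Reinforce → 2, Withdraw → 5; minimax = 2.
-2 ≠ 2, so there is no saddle point; optimal play is mixed.
Let the attacker play Flank with probability p. Expected payoff against Reinforce: 2p + (-2)(1−p) = 4p − 2; against Withdraw: (-2)p + 5(1−p) = −7p + 5.
Setting these equal: 4p − 2 = −7p + 5 ⇒ 11p = 7 ⇒ p = 7/11, and the value is (4)·(7/11) − 2 = 6/11.
For the defender: with q = P(Reinforce), equating Flank's and Center's payoffs gives 4q − 2 = −7q + 5 ⇒ q = 7/11.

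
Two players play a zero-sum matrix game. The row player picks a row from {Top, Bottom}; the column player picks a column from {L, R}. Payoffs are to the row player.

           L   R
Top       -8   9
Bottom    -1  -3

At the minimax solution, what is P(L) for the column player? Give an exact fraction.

12/19

Row minima: Top → -8, Bottom → -3; maximin = -3.
Column maxima: L → -1, R → 9; minimax = -1.
-3 ≠ -1, so there is no saddle point; optimal play is mixed.
Let the row player play Top with probability p. Expected payoff against L: (-8)p + (-1)(1−p) = −7p − 1; against R: 9p + (-3)(1−p) = 12p − 3.
Setting these equal: −7p − 1 = 12p − 3 ⇒ −19p = -2 ⇒ p = 2/19, and the value is (-7)·(2/19) − 1 = -33/19.
For the column player: with q = P(L), equating Top's and Bottom's payoffs gives −17q + 9 = 2q − 3 ⇒ q = 12/19.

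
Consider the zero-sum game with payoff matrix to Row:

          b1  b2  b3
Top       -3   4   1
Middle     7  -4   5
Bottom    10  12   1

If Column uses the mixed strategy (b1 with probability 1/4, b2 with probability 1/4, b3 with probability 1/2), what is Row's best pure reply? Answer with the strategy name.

Bottom

Expected payoff of Top: (1/4)·(-3) + (1/4)·4 + (1/2)·1 = 3/4.
Expected payoff of Middle: (1/4)·7 + (1/4)·(-4) + (1/2)·5 = 13/4.
Expected payoff of Bottom: (1/4)·10 + (1/4)·12 + (1/2)·1 = 6.
The largest is 6, so Row's best response is Bottom.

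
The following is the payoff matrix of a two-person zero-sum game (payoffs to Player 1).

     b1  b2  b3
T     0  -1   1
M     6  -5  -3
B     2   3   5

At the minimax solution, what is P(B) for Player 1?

Row minima: T → -1, M → -5, B → 2; maximin = 2.
Column maxima: b1 → 6, b2 → 3, b3 → 5; minimax = 3.
2 ≠ 3, so there is no saddle point; optimal play is mixed.
T is strictly dominated by B, so Player 1 never plays it.
b3 is strictly dominated by b2 (it gives Player 1 strictly more in every row), so Player 2 never plays it.
On the remaining 2×2 (M, B vs b1, b2):
Let Player 1 play M with probability p. Expected payoff against b1: 6p + 2(1−p) = 4p + 2; against b2: (-5)p + 3(1−p) = −8p + 3.
Setting these equal: 4p + 2 = −8p + 3 ⇒ 12p = 1 ⇒ p = 1/12, and the value is (4)·(1/12) + 2 = 7/3.
For Player 2: with q = P(b1), equating M's and B's payoffs gives 11q − 5 = −q + 3 ⇒ q = 2/3.

11/12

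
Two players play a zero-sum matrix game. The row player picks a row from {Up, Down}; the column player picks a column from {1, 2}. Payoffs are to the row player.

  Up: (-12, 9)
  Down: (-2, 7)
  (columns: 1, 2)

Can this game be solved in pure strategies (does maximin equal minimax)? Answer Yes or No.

Yes

Row minima: Up → -12, Down → -2; maximin = -2.
Column maxima: 1 → -2, 2 → 9; minimax = -2.
maximin = minimax = -2, so a saddle point exists.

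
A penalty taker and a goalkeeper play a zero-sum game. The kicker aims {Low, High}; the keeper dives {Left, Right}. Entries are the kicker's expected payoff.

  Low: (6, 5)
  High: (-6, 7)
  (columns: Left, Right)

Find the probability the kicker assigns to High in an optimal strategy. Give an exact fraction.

1/14

Row minima: Low → 5, High → -6; maximin = 5.
Column maxima: Left → 6, Right → 7; minimax = 6.
5 ≠ 6, so there is no saddle point; optimal play is mixed.
Let the kicker play Low with probability p. Expected payoff against Left: 6p + (-6)(1−p) = 12p − 6; against Right: 5p + 7(1−p) = −2p + 7.
Setting these equal: 12p − 6 = −2p + 7 ⇒ 14p = 13 ⇒ p = 13/14, and the value is (12)·(13/14) − 6 = 36/7.
For the keeper: with q = P(Left), equating Low's and High's payoffs gives q + 5 = −13q + 7 ⇒ q = 1/7.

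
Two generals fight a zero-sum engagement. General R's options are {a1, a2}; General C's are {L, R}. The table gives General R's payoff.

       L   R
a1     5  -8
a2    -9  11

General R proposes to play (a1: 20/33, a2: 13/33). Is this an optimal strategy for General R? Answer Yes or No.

Yes

Against L this mix gives (20/33)·5 + (13/33)·(-9) = -17/33.
Against R this mix gives (20/33)·(-8) + (13/33)·11 = -17/33.
All of General C's active replies (L, R) yield -17/33, and no column does worse for General R. The mix makes General C indifferent and guarantees -17/33, so it is optimal.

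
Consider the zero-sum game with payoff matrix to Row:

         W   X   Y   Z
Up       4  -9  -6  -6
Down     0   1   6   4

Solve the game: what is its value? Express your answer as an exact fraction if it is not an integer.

Row minima: Up → -9, Down → 0; maximin = 0.
Column maxima: W → 4, X → 1, Y → 6, Z → 4; minimax = 1.
0 ≠ 1, so there is no saddle point; optimal play is mixed.
Y is strictly dominated by X (it gives Row strictly more in every row), so Column never plays it.
Z is strictly dominated by X (it gives Row strictly more in every row), so Column never plays it.
On the remaining 2×2 (Up, Down vs W, X):
Let Row play Up with probability p. Expected payoff against W: 4p + 0(1−p) = 4p; against X: (-9)p + 1(1−p) = −10p + 1.
Setting these equal: 4p = −10p + 1 ⇒ 14p = 1 ⇒ p = 1/14, and the value is (4)·(1/14) = 2/7.
For Column: with q = P(W), equating Up's and Down's payoffs gives 13q − 9 = −q + 1 ⇒ q = 5/7.

2/7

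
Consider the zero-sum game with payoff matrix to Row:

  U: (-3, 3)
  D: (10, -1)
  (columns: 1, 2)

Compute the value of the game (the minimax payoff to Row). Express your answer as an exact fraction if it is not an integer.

Row minima: U → -3, D → -1; maximin = -1.
Column maxima: 1 → 10, 2 → 3; minimax = 3.
-1 ≠ 3, so there is no saddle point; optimal play is mixed.
Let Row play U with probability p. Expected payoff against 1: (-3)p + 10(1−p) = −13p + 10; against 2: 3p + (-1)(1−p) = 4p − 1.
Setting these equal: −13p + 10 = 4p − 1 ⇒ −17p = -11 ⇒ p = 11/17, and the value is (-13)·(11/17) + 10 = 27/17.
For Column: with q = P(1), equating U's and D's payoffs gives −6q + 3 = 11q − 1 ⇒ q = 4/17.

27/17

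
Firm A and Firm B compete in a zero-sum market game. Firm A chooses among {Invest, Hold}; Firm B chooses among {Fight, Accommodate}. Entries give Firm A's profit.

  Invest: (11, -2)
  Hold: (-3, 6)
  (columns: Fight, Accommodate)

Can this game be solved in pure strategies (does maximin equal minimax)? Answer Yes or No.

Row minima: Invest → -2, Hold → -3; maximin = -2.
Column maxima: Fight → 11, Accommodate → 6; minimax = 6.
-2 ≠ 6, so no pure-strategy equilibrium exists.

No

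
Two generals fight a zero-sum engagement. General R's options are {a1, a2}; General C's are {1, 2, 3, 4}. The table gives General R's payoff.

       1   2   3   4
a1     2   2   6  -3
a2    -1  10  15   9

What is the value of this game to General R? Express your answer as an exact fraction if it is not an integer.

Row minima: a1 → -3, a2 → -1; maximin = -1.
Column maxima: 1 → 2, 2 → 10, 3 → 15, 4 → 9; minimax = 2.
-1 ≠ 2, so there is no saddle point; optimal play is mixed.
2 is strictly dominated by 4 (it gives General R strictly more in every row), so General C never plays it.
3 is strictly dominated by 1 (it gives General R strictly more in every row), so General C never plays it.
On the remaining 2×2 (a1, a2 vs 1, 4):
Let General R play a1 with probability p. Expected payoff against 1: 2p + (-1)(1−p) = 3p − 1; against 4: (-3)p + 9(1−p) = −12p + 9.
Setting these equal: 3p − 1 = −12p + 9 ⇒ 15p = 10 ⇒ p = 2/3, and the value is (3)·(2/3) − 1 = 1.
For General C: with q = P(1), equating a1's and a2's payoffs gives 5q − 3 = −10q + 9 ⇒ q = 4/5.

1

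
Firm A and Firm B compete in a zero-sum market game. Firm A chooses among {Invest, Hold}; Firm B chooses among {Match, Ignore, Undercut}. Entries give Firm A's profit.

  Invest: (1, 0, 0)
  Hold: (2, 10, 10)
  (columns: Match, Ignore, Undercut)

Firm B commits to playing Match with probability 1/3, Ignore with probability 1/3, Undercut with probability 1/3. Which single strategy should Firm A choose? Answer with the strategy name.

Hold

Expected payoff of Invest: (1/3)·1 + (1/3)·0 + (1/3)·0 = 1/3.
Expected payoff of Hold: (1/3)·2 + (1/3)·10 + (1/3)·10 = 22/3.
The largest is 22/3, so Firm A's best response is Hold.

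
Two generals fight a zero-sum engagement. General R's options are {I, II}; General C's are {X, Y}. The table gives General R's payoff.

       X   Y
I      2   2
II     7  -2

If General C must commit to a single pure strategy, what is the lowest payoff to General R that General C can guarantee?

Column maxima: X → 7, Y → 2.
The smallest of these is 2.

2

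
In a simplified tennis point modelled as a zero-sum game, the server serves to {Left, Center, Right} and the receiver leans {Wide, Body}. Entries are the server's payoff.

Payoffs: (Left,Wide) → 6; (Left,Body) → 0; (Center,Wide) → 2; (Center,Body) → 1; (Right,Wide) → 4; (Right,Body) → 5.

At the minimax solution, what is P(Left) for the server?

1/7

Row minima: Left → 0, Center → 1, Right → 4; maximin = 4.
Column maxima: Wide → 6, Body → 5; minimax = 5.
4 ≠ 5, so there is no saddle point; optimal play is mixed.
Center is strictly dominated by Right, so the server never plays it.
On the remaining 2×2 (Left, Right vs Wide, Body):
Let the server play Left with probability p. Expected payoff against Wide: 6p + 4(1−p) = 2p + 4; against Body: 0p + 5(1−p) = −5p + 5.
Setting these equal: 2p + 4 = −5p + 5 ⇒ 7p = 1 ⇒ p = 1/7, and the value is (2)·(1/7) + 4 = 30/7.
For the receiver: with q = P(Wide), equating Left's and Right's payoffs gives 6q = −q + 5 ⇒ q = 5/7.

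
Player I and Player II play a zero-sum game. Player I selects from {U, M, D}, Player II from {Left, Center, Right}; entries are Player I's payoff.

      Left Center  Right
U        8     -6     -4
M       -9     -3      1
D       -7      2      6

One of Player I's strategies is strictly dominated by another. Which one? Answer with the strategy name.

D gives a strictly higher payoff than M against every column: -7 > -9, 2 > -3, 6 > 1.
So M is strictly dominated and Player I never plays it.

M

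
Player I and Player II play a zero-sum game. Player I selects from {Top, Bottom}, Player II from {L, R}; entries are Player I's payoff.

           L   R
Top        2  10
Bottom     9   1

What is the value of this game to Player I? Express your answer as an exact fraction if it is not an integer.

11/2

Row minima: Top → 2, Bottom → 1; maximin = 2.
Column maxima: L → 9, R → 10; minimax = 9.
2 ≠ 9, so there is no saddle point; optimal play is mixed.
Let Player I play Top with probability p. Expected payoff against L: 2p + 9(1−p) = −7p + 9; against R: 10p + 1(1−p) = 9p + 1.
Setting these equal: −7p + 9 = 9p + 1 ⇒ −16p = -8 ⇒ p = 1/2, and the value is (-7)·(1/2) + 9 = 11/2.
For Player II: with q = P(L), equating Top's and Bottom's payoffs gives −8q + 10 = 8q + 1 ⇒ q = 9/16.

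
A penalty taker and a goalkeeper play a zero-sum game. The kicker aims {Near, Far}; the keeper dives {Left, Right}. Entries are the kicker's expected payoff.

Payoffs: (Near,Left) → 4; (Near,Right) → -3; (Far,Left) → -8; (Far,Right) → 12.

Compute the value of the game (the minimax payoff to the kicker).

Row minima: Near → -3, Far → -8; maximin = -3.
Column maxima: Left → 4, Right → 12; minimax = 4.
-3 ≠ 4, so there is no saddle point; optimal play is mixed.
Let the kicker play Near with probability p. Expected payoff against Left: 4p + (-8)(1−p) = 12p − 8; against Right: (-3)p + 12(1−p) = −15p + 12.
Setting these equal: 12p − 8 = −15p + 12 ⇒ 27p = 20 ⇒ p = 20/27, and the value is (12)·(20/27) − 8 = 8/9.
For the keeper: with q = P(Left), equating Near's and Far's payoffs gives 7q − 3 = −20q + 12 ⇒ q = 5/9.

8/9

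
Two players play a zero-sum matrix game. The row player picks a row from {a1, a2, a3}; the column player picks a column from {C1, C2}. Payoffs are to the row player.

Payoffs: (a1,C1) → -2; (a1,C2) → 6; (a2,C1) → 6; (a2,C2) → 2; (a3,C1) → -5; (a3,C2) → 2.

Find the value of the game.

10/3

Row minima: a1 → -2, a2 → 2, a3 → -5; maximin = 2.
Column maxima: C1 → 6, C2 → 6; minimax = 6.
2 ≠ 6, so there is no saddle point; optimal play is mixed.
a3 is strictly dominated by a1, so the row player never plays it.
On the remaining 2×2 (a1, a2 vs C1, C2):
Let the row player play a1 with probability p. Expected payoff against C1: (-2)p + 6(1−p) = −8p + 6; against C2: 6p + 2(1−p) = 4p + 2.
Setting these equal: −8p + 6 = 4p + 2 ⇒ −12p = -4 ⇒ p = 1/3, and the value is (-8)·(1/3) + 6 = 10/3.
For the column player: with q = P(C1), equating a1's and a2's payoffs gives −8q + 6 = 4q + 2 ⇒ q = 1/3.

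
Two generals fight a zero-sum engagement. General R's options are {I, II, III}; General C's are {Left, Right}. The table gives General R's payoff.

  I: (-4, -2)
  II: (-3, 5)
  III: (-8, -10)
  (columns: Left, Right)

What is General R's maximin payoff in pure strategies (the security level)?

Row minima: I → -4, II → -3, III → -10.
The best of these is -3.

-3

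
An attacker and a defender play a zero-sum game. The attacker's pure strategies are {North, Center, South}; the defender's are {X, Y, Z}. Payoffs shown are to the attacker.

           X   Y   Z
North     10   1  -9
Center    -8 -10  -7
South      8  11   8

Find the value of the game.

8

Row minima: North → -9, Center → -10, South → 8; maximin = 8.
Column maxima: X → 10, Y → 11, Z → 8; minimax = 8.
Since maximin = minimax = 8, there is a saddle point and the value is 8.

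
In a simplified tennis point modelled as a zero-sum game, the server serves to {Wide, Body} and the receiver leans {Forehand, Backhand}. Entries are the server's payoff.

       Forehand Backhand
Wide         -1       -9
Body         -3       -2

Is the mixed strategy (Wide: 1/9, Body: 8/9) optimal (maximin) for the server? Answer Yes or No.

Against Forehand this mix gives (1/9)·(-1) + (8/9)·(-3) = -25/9.
Against Backhand this mix gives (1/9)·(-9) + (8/9)·(-2) = -25/9.
All of the receiver's active replies (Forehand, Backhand) yield -25/9, and no column does worse for the server. The mix makes the receiver indifferent and guarantees -25/9, so it is optimal.

Yes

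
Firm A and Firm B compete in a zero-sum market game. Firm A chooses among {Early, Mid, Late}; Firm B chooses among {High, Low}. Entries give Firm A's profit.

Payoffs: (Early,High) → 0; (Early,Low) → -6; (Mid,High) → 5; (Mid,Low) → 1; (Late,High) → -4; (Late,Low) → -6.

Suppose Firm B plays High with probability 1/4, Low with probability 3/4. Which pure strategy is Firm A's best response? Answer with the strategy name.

Mid

Expected payoff of Early: (1/4)·0 + (3/4)·(-6) = -9/2.
Expected payoff of Mid: (1/4)·5 + (3/4)·1 = 2.
Expected payoff of Late: (1/4)·(-4) + (3/4)·(-6) = -11/2.
The largest is 2, so Firm A's best response is Mid.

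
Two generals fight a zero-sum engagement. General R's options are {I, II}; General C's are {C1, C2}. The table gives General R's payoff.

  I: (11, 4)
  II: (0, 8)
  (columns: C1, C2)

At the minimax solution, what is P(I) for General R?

8/15

Row minima: I → 4, II → 0; maximin = 4.
Column maxima: C1 → 11, C2 → 8; minimax = 8.
4 ≠ 8, so there is no saddle point; optimal play is mixed.
Let General R play I with probability p. Expected payoff against C1: 11p + 0(1−p) = 11p; against C2: 4p + 8(1−p) = −4p + 8.
Setting these equal: 11p = −4p + 8 ⇒ 15p = 8 ⇒ p = 8/15, and the value is (11)·(8/15) = 88/15.
For General C: with q = P(C1), equating I's and II's payoffs gives 7q + 4 = −8q + 8 ⇒ q = 4/15.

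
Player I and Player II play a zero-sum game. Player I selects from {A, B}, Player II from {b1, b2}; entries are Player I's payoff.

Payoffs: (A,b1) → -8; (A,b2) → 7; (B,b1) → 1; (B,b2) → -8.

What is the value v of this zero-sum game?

Row minima: A → -8, B → -8; maximin = -8.
Column maxima: b1 → 1, b2 → 7; minimax = 1.
-8 ≠ 1, so there is no saddle point; optimal play is mixed.
Let Player I play A with probability p. Expected payoff against b1: (-8)p + 1(1−p) = −9p + 1; against b2: 7p + (-8)(1−p) = 15p − 8.
Setting these equal: −9p + 1 = 15p − 8 ⇒ −24p = -9 ⇒ p = 3/8, and the value is (-9)·(3/8) + 1 = -19/8.
For Player II: with q = P(b1), equating A's and B's payoffs gives −15q + 7 = 9q − 8 ⇒ q = 5/8.

-19/8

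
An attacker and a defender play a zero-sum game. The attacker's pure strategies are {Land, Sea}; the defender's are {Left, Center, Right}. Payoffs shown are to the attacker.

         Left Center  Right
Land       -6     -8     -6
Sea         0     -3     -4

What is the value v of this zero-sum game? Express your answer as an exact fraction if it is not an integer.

Row minima: Land → -8, Sea → -4; maximin = -4.
Column maxima: Left → 0, Center → -3, Right → -4; minimax = -4.
Since maximin = minimax = -4, there is a saddle point and the value is -4.

-4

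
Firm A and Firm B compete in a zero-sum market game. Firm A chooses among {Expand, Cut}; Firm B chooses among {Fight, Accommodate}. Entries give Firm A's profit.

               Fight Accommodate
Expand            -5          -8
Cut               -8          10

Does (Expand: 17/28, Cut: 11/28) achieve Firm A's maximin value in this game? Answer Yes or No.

Against Fight this mix gives (17/28)·(-5) + (11/28)·(-8) = -173/28.
Against Accommodate this mix gives (17/28)·(-8) + (11/28)·10 = -13/14.
Firm B will play Fight, holding Firm A to -173/28. Shifting weight toward the row that does better against Fight would raise this floor (the equalizing mix achieves -38/7 against both Fight and Accommodate), so the proposed strategy is not optimal.

No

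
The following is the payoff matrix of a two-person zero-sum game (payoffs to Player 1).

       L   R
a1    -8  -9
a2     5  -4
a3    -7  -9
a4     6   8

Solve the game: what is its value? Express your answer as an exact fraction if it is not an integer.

6

Row minima: a1 → -9, a2 → -4, a3 → -9, a4 → 6; maximin = 6.
Column maxima: L → 6, R → 8; minimax = 6.
Since maximin = minimax = 6, there is a saddle point and the value is 6.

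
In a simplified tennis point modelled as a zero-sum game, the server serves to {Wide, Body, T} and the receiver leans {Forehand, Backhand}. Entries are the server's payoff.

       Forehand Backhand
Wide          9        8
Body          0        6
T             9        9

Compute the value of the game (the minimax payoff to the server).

9

Row minima: Wide → 8, Body → 0, T → 9; maximin = 9.
Column maxima: Forehand → 9, Backhand → 9; minimax = 9.
Since maximin = minimax = 9, there is a saddle point and the value is 9.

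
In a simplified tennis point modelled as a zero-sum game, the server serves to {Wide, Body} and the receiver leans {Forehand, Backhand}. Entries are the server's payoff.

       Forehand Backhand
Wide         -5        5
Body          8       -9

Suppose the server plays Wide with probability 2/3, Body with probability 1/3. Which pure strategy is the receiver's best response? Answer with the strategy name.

Forehand

If the receiver plays Forehand, the server's expected payoff is (2/3)·(-5) + (1/3)·8 = -2/3.
If the receiver plays Backhand, the server's expected payoff is (2/3)·5 + (1/3)·(-9) = 1/3.
The receiver minimizes the server's payoff; the smallest is -2/3, so the best response is Forehand.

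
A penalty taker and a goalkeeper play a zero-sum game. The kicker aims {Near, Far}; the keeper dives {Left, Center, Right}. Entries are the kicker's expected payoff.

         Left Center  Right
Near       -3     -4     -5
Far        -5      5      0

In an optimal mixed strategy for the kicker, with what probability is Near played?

5/7

Row minima: Near → -5, Far → -5; maximin = -5.
Column maxima: Left → -3, Center → 5, Right → 0; minimax = -3.
-5 ≠ -3, so there is no saddle point; optimal play is mixed.
Center is strictly dominated by Right (it gives the kicker strictly more in every row), so the keeper never plays it.
On the remaining 2×2 (Near, Far vs Left, Right):
Let the kicker play Near with probability p. Expected payoff against Left: (-3)p + (-5)(1−p) = 2p − 5; against Right: (-5)p + 0(1−p) = −5p.
Setting these equal: 2p − 5 = −5p ⇒ 7p = 5 ⇒ p = 5/7, and the value is (2)·(5/7) − 5 = -25/7.
For the keeper: with q = P(Left), equating Near's and Far's payoffs gives 2q − 5 = −5q ⇒ q = 5/7.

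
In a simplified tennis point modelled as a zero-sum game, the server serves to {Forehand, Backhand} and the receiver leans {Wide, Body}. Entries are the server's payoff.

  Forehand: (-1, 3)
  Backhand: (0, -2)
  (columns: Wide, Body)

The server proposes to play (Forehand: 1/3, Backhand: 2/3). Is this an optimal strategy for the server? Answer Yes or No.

Against Wide this mix gives (1/3)·(-1) + (2/3)·0 = -1/3.
Against Body this mix gives (1/3)·3 + (2/3)·(-2) = -1/3.
All of the receiver's active replies (Wide, Body) yield -1/3, and no column does worse for the server. The mix makes the receiver indifferent and guarantees -1/3, so it is optimal.

Yes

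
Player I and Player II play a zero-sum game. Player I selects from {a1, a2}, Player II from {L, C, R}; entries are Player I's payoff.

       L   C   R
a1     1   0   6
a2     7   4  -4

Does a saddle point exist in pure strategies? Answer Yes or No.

No

Row minima: a1 → 0, a2 → -4; maximin = 0.
Column maxima: L → 7, C → 4, R → 6; minimax = 4.
0 ≠ 4, so no pure-strategy equilibrium exists.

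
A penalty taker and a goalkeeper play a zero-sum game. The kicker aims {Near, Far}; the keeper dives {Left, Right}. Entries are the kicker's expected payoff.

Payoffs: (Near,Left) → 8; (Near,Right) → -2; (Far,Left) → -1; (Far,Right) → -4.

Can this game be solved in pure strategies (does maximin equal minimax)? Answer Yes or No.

Yes

Row minima: Near → -2, Far → -4; maximin = -2.
Column maxima: Left → 8, Right → -2; minimax = -2.
maximin = minimax = -2, so a saddle point exists.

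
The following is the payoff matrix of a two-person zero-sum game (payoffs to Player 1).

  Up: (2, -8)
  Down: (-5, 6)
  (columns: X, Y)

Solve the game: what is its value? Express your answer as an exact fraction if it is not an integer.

Row minima: Up → -8, Down → -5; maximin = -5.
Column maxima: X → 2, Y → 6; minimax = 2.
-5 ≠ 2, so there is no saddle point; optimal play is mixed.
Let Player 1 play Up with probability p. Expected payoff against X: 2p + (-5)(1−p) = 7p − 5; against Y: (-8)p + 6(1−p) = −14p + 6.
Setting these equal: 7p − 5 = −14p + 6 ⇒ 21p = 11 ⇒ p = 11/21, and the value is (7)·(11/21) − 5 = -4/3.
For Player 2: with q = P(X), equating Up's and Down's payoffs gives 10q − 8 = −11q + 6 ⇒ q = 2/3.

-4/3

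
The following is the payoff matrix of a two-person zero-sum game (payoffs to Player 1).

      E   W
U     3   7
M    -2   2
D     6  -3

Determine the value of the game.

Row minima: U → 3, M → -2, D → -3; maximin = 3.
Column maxima: E → 6, W → 7; minimax = 6.
3 ≠ 6, so there is no saddle point; optimal play is mixed.
M is strictly dominated by U, so Player 1 never plays it.
On the remaining 2×2 (U, D vs E, W):
Let Player 1 play U with probability p. Expected payoff against E: 3p + 6(1−p) = −3p + 6; against W: 7p + (-3)(1−p) = 10p − 3.
Setting these equal: −3p + 6 = 10p − 3 ⇒ −13p = -9 ⇒ p = 9/13, and the value is (-3)·(9/13) + 6 = 51/13.
For Player 2: with q = P(E), equating U's and D's payoffs gives −4q + 7 = 9q − 3 ⇒ q = 10/13.

51/13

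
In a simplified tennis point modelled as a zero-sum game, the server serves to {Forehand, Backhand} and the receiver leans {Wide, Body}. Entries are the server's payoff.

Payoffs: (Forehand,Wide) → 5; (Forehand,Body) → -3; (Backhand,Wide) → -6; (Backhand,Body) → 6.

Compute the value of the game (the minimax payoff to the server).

3/5

Row minima: Forehand → -3, Backhand → -6; maximin = -3.
Column maxima: Wide → 5, Body → 6; minimax = 5.
-3 ≠ 5, so there is no saddle point; optimal play is mixed.
Let the server play Forehand with probability p. Expected payoff against Wide: 5p + (-6)(1−p) = 11p − 6; against Body: (-3)p + 6(1−p) = −9p + 6.
Setting these equal: 11p − 6 = −9p + 6 ⇒ 20p = 12 ⇒ p = 3/5, and the value is (11)·(3/5) − 6 = 3/5.
For the receiver: with q = P(Wide), equating Forehand's and Backhand's payoffs gives 8q − 3 = −12q + 6 ⇒ q = 9/20.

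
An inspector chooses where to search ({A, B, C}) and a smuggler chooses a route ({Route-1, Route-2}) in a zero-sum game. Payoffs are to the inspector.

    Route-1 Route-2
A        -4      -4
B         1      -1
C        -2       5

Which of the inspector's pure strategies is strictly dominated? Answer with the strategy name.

A

B gives a strictly higher payoff than A against every column: 1 > -4, -1 > -4.
So A is strictly dominated and the inspector never plays it.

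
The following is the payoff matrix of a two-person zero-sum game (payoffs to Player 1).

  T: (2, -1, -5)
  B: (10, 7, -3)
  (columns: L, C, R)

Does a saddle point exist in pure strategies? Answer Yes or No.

Yes

Row minima: T → -5, B → -3; maximin = -3.
Column maxima: L → 10, C → 7, R → -3; minimax = -3.
maximin = minimax = -3, so a saddle point exists.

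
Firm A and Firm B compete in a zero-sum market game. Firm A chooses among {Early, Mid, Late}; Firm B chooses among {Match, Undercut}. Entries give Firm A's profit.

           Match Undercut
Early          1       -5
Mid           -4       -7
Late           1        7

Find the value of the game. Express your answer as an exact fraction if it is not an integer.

Row minima: Early → -5, Mid → -7, Late → 1; maximin = 1.
Column maxima: Match → 1, Undercut → 7; minimax = 1.
Since maximin = minimax = 1, there is a saddle point and the value is 1.

1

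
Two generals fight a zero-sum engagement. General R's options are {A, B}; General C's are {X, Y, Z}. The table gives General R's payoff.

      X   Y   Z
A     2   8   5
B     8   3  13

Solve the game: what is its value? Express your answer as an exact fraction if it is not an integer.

Row minima: A → 2, B → 3; maximin = 3.
Column maxima: X → 8, Y → 8, Z → 13; minimax = 8.
3 ≠ 8, so there is no saddle point; optimal play is mixed.
Z is strictly dominated by X (it gives General R strictly more in every row), so General C never plays it.
On the remaining 2×2 (A, B vs X, Y):
Let General R play A with probability p. Expected payoff against X: 2p + 8(1−p) = −6p + 8; against Y: 8p + 3(1−p) = 5p + 3.
Setting these equal: −6p + 8 = 5p + 3 ⇒ −11p = -5 ⇒ p = 5/11, and the value is (-6)·(5/11) + 8 = 58/11.
For General C: with q = P(X), equating A's and B's payoffs gives −6q + 8 = 5q + 3 ⇒ q = 5/11.

58/11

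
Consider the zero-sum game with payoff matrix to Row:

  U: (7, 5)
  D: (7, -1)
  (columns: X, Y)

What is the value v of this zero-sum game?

5

Row minima: U → 5, D → -1; maximin = 5.
Column maxima: X → 7, Y → 5; minimax = 5.
Since maximin = minimax = 5, there is a saddle point and the value is 5.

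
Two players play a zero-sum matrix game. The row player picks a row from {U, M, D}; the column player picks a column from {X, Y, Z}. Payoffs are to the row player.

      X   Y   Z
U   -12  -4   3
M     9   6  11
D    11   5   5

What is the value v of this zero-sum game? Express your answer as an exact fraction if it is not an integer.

Row minima: U → -12, M → 6, D → 5; maximin = 6.
Column maxima: X → 11, Y → 6, Z → 11; minimax = 6.
Since maximin = minimax = 6, there is a saddle point and the value is 6.

6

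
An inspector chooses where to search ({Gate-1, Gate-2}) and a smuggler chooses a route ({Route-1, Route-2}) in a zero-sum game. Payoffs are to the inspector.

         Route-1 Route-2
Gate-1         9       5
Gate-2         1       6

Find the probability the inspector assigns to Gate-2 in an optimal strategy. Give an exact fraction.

Row minima: Gate-1 → 5, Gate-2 → 1; maximin = 5.
Column maxima: Route-1 → 9, Route-2 → 6; minimax = 6.
5 ≠ 6, so there is no saddle point; optimal play is mixed.
Let the inspector play Gate-1 with probability p. Expected payoff against Route-1: 9p + 1(1−p) = 8p + 1; against Route-2: 5p + 6(1−p) = −p + 6.
Setting these equal: 8p + 1 = −p + 6 ⇒ 9p = 5 ⇒ p = 5/9, and the value is (8)·(5/9) + 1 = 49/9.
For the smuggler: with q = P(Route-1), equating Gate-1's and Gate-2's payoffs gives 4q + 5 = −5q + 6 ⇒ q = 1/9.

4/9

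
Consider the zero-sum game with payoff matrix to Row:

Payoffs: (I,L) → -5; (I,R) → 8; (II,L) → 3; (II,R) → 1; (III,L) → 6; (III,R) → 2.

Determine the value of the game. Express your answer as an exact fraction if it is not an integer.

58/17

Row minima: I → -5, II → 1, III → 2; maximin = 2.
Column maxima: L → 6, R → 8; minimax = 6.
2 ≠ 6, so there is no saddle point; optimal play is mixed.
II is strictly dominated by III, so Row never plays it.
On the remaining 2×2 (I, III vs L, R):
Let Row play I with probability p. Expected payoff against L: (-5)p + 6(1−p) = −11p + 6; against R: 8p + 2(1−p) = 6p + 2.
Setting these equal: −11p + 6 = 6p + 2 ⇒ −17p = -4 ⇒ p = 4/17, and the value is (-11)·(4/17) + 6 = 58/17.
For Column: with q = P(L), equating I's and III's payoffs gives −13q + 8 = 4q + 2 ⇒ q = 6/17.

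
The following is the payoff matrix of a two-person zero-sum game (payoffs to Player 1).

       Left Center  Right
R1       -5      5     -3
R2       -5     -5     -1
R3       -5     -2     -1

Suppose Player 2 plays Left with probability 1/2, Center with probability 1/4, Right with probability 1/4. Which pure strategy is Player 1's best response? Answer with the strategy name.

Expected payoff of R1: (1/2)·(-5) + (1/4)·5 + (1/4)·(-3) = -2.
Expected payoff of R2: (1/2)·(-5) + (1/4)·(-5) + (1/4)·(-1) = -4.
Expected payoff of R3: (1/2)·(-5) + (1/4)·(-2) + (1/4)·(-1) = -13/4.
The largest is -2, so Player 1's best response is R1.

R1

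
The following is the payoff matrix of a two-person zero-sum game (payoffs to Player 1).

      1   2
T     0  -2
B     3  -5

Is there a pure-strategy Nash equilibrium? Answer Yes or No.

Yes

Row minima: T → -2, B → -5; maximin = -2.
Column maxima: 1 → 3, 2 → -2; minimax = -2.
maximin = minimax = -2, so a saddle point exists.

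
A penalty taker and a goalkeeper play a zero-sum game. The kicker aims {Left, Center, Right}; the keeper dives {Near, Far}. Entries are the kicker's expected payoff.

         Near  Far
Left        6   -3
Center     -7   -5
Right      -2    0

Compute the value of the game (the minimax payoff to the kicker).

-6/11

Row minima: Left → -3, Center → -7, Right → -2; maximin = -2.
Column maxima: Near → 6, Far → 0; minimax = 0.
-2 ≠ 0, so there is no saddle point; optimal play is mixed.
Center is strictly dominated by Left, so the kicker never plays it.
On the remaining 2×2 (Left, Right vs Near, Far):
Let the kicker play Left with probability p. Expected payoff against Near: 6p + (-2)(1−p) = 8p − 2; against Far: (-3)p + 0(1−p) = −3p.
Setting these equal: 8p − 2 = −3p ⇒ 11p = 2 ⇒ p = 2/11, and the value is (8)·(2/11) − 2 = -6/11.
For the keeper: with q = P(Near), equating Left's and Right's payoffs gives 9q − 3 = −2q ⇒ q = 3/11.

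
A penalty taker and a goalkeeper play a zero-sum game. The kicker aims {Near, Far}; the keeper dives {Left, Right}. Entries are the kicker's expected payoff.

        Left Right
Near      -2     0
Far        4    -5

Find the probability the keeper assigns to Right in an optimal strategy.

Row minima: Near → -2, Far → -5; maximin = -2.
Column maxima: Left → 4, Right → 0; minimax = 0.
-2 ≠ 0, so there is no saddle point; optimal play is mixed.
Let the kicker play Near with probability p. Expected payoff against Left: (-2)p + 4(1−p) = −6p + 4; against Right: 0p + (-5)(1−p) = 5p − 5.
Setting these equal: −6p + 4 = 5p − 5 ⇒ −11p = -9 ⇒ p = 9/11, and the value is (-6)·(9/11) + 4 = -10/11.
For the keeper: with q = P(Left), equating Near's and Far's payoffs gives −2q = 9q − 5 ⇒ q = 5/11.

6/11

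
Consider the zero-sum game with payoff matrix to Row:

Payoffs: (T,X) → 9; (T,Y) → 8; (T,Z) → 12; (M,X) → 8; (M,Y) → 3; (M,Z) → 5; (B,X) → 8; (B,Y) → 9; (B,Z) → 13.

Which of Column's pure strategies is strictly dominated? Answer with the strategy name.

Y holds Row's payoff strictly below Z in every row: 8 < 12, 3 < 5, 9 < 13.
So Z is strictly dominated for Column.

Z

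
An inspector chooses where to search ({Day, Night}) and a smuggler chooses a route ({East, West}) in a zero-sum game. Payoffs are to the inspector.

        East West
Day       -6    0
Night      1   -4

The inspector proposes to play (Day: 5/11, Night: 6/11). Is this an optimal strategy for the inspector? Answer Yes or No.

Against East this mix gives (5/11)·(-6) + (6/11)·1 = -24/11.
Against West this mix gives (5/11)·0 + (6/11)·(-4) = -24/11.
All of the smuggler's active replies (East, West) yield -24/11, and no column does worse for the inspector. The mix makes the smuggler indifferent and guarantees -24/11, so it is optimal.

Yes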